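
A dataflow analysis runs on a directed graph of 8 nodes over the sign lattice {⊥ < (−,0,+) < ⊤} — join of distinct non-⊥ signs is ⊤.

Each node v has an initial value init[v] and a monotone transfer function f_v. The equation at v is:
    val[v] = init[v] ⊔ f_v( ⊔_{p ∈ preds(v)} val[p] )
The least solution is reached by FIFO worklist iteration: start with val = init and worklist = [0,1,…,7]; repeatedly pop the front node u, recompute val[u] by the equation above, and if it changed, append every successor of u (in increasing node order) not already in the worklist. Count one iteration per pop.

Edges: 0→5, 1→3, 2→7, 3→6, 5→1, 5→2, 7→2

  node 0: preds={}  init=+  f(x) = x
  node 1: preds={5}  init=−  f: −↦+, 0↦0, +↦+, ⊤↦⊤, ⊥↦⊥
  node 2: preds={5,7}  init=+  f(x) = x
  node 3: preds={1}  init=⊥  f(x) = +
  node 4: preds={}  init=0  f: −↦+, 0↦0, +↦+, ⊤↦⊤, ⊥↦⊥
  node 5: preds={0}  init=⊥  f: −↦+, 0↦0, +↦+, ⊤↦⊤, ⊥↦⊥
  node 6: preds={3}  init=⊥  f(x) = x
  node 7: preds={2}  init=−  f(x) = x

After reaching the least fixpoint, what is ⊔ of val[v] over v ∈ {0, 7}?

Worklist (11 pops):
  #1 pop 0: in=⊥ → + (no change)
  #2 pop 1: in=⊥ → − (no change)
  #3 pop 2: in=− → ⊤ (was +); enqueue []
  #4 pop 3: in=− → + (was ⊥); enqueue []
  #5 pop 4: in=⊥ → 0 (no change)
  #6 pop 5: in=+ → + (was ⊥); enqueue [1,2]
  #7 pop 6: in=+ → + (was ⊥); enqueue []
  #8 pop 7: in=⊤ → ⊤ (was −); enqueue []
  #9 pop 1: in=+ → ⊤ (was −); enqueue [3]
  #10 pop 2: in=⊤ → ⊤ (no change)
  #11 pop 3: in=⊤ → + (no change)

Fixpoint:
  val[0] = +
  val[1] = ⊤
  val[2] = ⊤
  val[3] = +
  val[4] = 0
  val[5] = +
  val[6] = +
  val[7] = ⊤

⊤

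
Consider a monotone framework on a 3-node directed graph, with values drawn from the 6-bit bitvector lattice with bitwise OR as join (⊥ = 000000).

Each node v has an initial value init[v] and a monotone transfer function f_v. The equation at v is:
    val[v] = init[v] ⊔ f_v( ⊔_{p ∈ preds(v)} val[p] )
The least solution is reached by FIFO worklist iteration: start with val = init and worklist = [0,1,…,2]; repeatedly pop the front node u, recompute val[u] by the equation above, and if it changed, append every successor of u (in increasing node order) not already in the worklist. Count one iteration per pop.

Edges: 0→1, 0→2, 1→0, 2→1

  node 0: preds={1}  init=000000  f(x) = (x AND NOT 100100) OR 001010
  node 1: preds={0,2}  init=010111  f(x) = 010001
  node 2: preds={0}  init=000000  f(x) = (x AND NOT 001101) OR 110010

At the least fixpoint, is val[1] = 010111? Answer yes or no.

Iteration log — 4 steps:
  step 1. node 0  ⊔preds=010111  new=011011  old=000000  +wl: 
  step 2. node 1  ⊔preds=011011  new=010111  stable
  step 3. node 2  ⊔preds=011011  new=110010  old=000000  +wl: 1
  step 4. node 1  ⊔preds=111011  new=010111  stable

Least fixpoint reached:
  node 0: 011011
  node 1: 010111
  node 2: 110010

yes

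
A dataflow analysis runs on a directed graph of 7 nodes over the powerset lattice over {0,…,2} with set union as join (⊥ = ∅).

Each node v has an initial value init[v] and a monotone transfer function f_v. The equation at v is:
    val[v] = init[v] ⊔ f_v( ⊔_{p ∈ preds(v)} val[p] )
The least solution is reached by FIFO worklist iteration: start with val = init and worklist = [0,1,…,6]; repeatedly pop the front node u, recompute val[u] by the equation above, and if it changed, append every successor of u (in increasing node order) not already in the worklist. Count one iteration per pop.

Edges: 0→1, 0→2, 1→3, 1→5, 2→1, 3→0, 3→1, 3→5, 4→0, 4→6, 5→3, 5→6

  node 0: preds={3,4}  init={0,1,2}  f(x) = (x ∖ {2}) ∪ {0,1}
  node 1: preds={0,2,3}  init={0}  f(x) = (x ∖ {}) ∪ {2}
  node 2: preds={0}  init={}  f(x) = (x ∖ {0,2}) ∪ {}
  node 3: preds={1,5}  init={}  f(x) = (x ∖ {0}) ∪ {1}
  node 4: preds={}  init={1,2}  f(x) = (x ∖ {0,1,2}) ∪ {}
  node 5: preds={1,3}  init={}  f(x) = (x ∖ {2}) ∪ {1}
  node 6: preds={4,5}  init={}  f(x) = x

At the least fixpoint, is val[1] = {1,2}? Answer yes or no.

Worklist (10 pops):
  #1 pop 0: in={1,2} → {0,1,2} (no change)
  #2 pop 1: in={0,1,2} → {0,1,2} (was {0}); enqueue []
  #3 pop 2: in={0,1,2} → {1} (was {}); enqueue [1]
  #4 pop 3: in={0,1,2} → {1,2} (was {}); enqueue [0]
  #5 pop 4: in={} → {1,2} (no change)
  #6 pop 5: in={0,1,2} → {0,1} (was {}); enqueue [3]
  #7 pop 6: in={0,1,2} → {0,1,2} (was {}); enqueue []
  #8 pop 1: in={0,1,2} → {0,1,2} (no change)
  #9 pop 0: in={1,2} → {0,1,2} (no change)
  #10 pop 3: in={0,1,2} → {1,2} (no change)

Fixpoint:
  val[0] = {0,1,2}
  val[1] = {0,1,2}
  val[2] = {1}
  val[3] = {1,2}
  val[4] = {1,2}
  val[5] = {0,1}
  val[6] = {0,1,2}

no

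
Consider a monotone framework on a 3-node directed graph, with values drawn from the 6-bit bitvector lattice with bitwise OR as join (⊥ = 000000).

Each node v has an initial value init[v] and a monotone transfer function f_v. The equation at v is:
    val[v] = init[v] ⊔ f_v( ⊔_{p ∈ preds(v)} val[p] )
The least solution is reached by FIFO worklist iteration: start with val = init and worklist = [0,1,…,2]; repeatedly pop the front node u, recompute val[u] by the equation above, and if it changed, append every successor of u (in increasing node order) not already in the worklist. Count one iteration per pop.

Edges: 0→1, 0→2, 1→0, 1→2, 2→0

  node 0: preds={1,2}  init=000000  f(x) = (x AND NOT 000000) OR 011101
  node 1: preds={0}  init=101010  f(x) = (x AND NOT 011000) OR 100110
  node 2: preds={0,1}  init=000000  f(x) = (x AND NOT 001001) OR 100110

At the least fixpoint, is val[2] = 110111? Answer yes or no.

Worklist (4 pops):
  #1 pop 0: in=101010 → 111111 (was 000000); enqueue []
  #2 pop 1: in=111111 → 101111 (was 101010); enqueue [0]
  #3 pop 2: in=111111 → 110110 (was 000000); enqueue []
  #4 pop 0: in=111111 → 111111 (no change)

Fixpoint:
  val[0] = 111111
  val[1] = 101111
  val[2] = 110110

no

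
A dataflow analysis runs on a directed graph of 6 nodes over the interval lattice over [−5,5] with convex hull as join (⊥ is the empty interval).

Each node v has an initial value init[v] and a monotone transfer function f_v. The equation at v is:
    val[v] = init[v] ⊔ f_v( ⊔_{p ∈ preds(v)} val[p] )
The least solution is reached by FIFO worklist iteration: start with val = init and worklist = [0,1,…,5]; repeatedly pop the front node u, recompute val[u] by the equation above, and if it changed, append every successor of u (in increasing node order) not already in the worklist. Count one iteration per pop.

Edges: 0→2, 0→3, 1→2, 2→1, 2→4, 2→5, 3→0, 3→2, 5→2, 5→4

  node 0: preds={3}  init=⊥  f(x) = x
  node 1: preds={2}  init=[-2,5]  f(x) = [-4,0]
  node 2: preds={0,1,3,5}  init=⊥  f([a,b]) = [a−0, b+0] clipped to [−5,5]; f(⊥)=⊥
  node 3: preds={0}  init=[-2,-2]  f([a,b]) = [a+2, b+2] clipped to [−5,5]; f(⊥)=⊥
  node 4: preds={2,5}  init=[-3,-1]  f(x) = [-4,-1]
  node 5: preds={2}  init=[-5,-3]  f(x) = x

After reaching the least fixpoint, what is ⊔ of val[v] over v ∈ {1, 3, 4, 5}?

[-5,5]

Trace (20 dequeues):
  [1] u=0 | in [-2,-2] | out [-2,-2] | prev ⊥ | push {}
  [2] u=1 | in ⊥ | out [-4,5] | prev [-2,5] | push {}
  [3] u=2 | in [-5,5] | out [-5,5] | prev ⊥ | push {1}
  [4] u=3 | in [-2,-2] | out [-2,0] | prev [-2,-2] | push {0,2}
  [5] u=4 | in [-5,5] | out [-4,-1] | prev [-3,-1] | push {}
  [6] u=5 | in [-5,5] | out [-5,5] | prev [-5,-3] | push {4}
  [7] u=1 | in [-5,5] | out [-4,5] | ==
  [8] u=0 | in [-2,0] | out [-2,0] | prev [-2,-2] | push {3}
  [9] u=2 | in [-5,5] | out [-5,5] | ==
  [10] u=4 | in [-5,5] | out [-4,-1] | ==
  [11] u=3 | in [-2,0] | out [-2,2] | prev [-2,0] | push {0,2}
  [12] u=0 | in [-2,2] | out [-2,2] | prev [-2,0] | push {3}
  [13] u=2 | in [-5,5] | out [-5,5] | ==
  [14] u=3 | in [-2,2] | out [-2,4] | prev [-2,2] | push {0,2}
  [15] u=0 | in [-2,4] | out [-2,4] | prev [-2,2] | push {3}
  [16] u=2 | in [-5,5] | out [-5,5] | ==
  [17] u=3 | in [-2,4] | out [-2,5] | prev [-2,4] | push {0,2}
  [18] u=0 | in [-2,5] | out [-2,5] | prev [-2,4] | push {3}
  [19] u=2 | in [-5,5] | out [-5,5] | ==
  [20] u=3 | in [-2,5] | out [-2,5] | ==

Converged values:
  [0] [-2,5]
  [1] [-4,5]
  [2] [-5,5]
  [3] [-2,5]
  [4] [-4,-1]
  [5] [-5,5]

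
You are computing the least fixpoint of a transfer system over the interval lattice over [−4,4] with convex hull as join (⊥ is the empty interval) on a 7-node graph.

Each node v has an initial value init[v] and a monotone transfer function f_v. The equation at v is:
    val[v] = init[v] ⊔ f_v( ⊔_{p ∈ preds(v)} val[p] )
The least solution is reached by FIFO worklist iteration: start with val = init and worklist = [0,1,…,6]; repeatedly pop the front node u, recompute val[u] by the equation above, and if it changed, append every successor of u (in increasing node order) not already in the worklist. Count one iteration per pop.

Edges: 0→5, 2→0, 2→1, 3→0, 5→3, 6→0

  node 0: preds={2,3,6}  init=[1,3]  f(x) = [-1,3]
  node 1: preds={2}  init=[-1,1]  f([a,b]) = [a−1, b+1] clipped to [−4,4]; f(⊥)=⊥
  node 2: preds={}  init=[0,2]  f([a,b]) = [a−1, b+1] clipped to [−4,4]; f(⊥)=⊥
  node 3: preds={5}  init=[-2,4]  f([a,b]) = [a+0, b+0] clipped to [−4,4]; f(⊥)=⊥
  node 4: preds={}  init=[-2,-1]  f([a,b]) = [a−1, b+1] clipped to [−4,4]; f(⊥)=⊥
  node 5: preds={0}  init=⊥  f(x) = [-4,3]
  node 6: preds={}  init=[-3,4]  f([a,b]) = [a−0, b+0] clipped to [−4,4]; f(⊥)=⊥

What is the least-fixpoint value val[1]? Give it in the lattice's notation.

Iteration log — 9 steps:
  step 1. node 0  ⊔preds=[-3,4]  new=[-1,3]  old=[1,3]  +wl: 
  step 2. node 1  ⊔preds=[0,2]  new=[-1,3]  old=[-1,1]  +wl: 
  step 3. node 2  ⊔preds=⊥  new=[0,2]  stable
  step 4. node 3  ⊔preds=⊥  new=[-2,4]  stable
  step 5. node 4  ⊔preds=⊥  new=[-2,-1]  stable
  step 6. node 5  ⊔preds=[-1,3]  new=[-4,3]  old=⊥  +wl: 3
  step 7. node 6  ⊔preds=⊥  new=[-3,4]  stable
  step 8. node 3  ⊔preds=[-4,3]  new=[-4,4]  old=[-2,4]  +wl: 0
  step 9. node 0  ⊔preds=[-4,4]  new=[-1,3]  stable

Least fixpoint reached:
  node 0: [-1,3]
  node 1: [-1,3]
  node 2: [0,2]
  node 3: [-4,4]
  node 4: [-2,-1]
  node 5: [-4,3]
  node 6: [-3,4]

[-1,3]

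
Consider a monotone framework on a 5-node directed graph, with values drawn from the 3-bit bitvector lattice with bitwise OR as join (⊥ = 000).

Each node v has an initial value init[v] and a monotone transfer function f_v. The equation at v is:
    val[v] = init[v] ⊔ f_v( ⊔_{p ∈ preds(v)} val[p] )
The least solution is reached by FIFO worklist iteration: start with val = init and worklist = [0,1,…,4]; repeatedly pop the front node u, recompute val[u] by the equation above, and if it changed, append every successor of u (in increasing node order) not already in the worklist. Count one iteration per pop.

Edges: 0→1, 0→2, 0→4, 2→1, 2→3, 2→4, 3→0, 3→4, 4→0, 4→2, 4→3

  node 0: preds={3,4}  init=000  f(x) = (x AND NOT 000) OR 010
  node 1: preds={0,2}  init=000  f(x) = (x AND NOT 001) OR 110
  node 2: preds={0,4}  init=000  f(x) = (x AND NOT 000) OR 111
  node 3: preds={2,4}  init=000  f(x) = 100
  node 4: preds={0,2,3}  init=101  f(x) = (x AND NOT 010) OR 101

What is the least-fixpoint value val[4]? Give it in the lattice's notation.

101

Trace (7 dequeues):
  [1] u=0 | in 101 | out 111 | prev 000 | push {}
  [2] u=1 | in 111 | out 110 | prev 000 | push {}
  [3] u=2 | in 111 | out 111 | prev 000 | push {1}
  [4] u=3 | in 111 | out 100 | prev 000 | push {0}
  [5] u=4 | in 111 | out 101 | ==
  [6] u=1 | in 111 | out 110 | ==
  [7] u=0 | in 101 | out 111 | ==

Converged values:
  [0] 111
  [1] 110
  [2] 111
  [3] 100
  [4] 101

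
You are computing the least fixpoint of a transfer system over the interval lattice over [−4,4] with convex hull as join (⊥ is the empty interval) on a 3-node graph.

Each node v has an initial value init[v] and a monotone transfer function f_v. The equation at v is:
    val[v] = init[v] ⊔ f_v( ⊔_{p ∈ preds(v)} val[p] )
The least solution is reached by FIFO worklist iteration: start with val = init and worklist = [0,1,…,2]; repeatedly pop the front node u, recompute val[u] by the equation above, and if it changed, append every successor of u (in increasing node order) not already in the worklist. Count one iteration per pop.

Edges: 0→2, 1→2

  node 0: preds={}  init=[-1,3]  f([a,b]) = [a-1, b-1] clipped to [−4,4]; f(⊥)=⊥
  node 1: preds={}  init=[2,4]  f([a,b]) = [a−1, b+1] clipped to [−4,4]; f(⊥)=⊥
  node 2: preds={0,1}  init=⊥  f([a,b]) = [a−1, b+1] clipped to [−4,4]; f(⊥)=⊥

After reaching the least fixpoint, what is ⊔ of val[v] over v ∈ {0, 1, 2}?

[-2,4]

Iteration log — 3 steps:
  step 1. node 0  ⊔preds=⊥  new=[-1,3]  stable
  step 2. node 1  ⊔preds=⊥  new=[2,4]  stable
  step 3. node 2  ⊔preds=[-1,4]  new=[-2,4]  old=⊥  +wl: 

Least fixpoint reached:
  node 0: [-1,3]
  node 1: [2,4]
  node 2: [-2,4]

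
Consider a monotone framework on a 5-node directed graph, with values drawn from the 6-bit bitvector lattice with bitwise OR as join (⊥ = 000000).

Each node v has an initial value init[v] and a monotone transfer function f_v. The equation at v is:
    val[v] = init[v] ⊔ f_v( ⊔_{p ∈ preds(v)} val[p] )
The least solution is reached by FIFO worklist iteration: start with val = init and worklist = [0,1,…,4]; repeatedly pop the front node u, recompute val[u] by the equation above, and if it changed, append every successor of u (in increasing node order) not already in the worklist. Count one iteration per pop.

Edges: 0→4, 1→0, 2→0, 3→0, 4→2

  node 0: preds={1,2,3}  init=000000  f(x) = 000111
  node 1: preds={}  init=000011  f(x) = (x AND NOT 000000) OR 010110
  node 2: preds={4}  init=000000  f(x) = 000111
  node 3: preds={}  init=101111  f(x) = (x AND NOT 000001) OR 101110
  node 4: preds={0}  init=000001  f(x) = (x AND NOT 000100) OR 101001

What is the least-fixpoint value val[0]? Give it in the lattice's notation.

000111

Worklist (7 pops):
  #1 pop 0: in=101111 → 000111 (was 000000); enqueue []
  #2 pop 1: in=000000 → 010111 (was 000011); enqueue [0]
  #3 pop 2: in=000001 → 000111 (was 000000); enqueue []
  #4 pop 3: in=000000 → 101111 (no change)
  #5 pop 4: in=000111 → 101011 (was 000001); enqueue [2]
  #6 pop 0: in=111111 → 000111 (no change)
  #7 pop 2: in=101011 → 000111 (no change)

Fixpoint:
  val[0] = 000111
  val[1] = 010111
  val[2] = 000111
  val[3] = 101111
  val[4] = 101011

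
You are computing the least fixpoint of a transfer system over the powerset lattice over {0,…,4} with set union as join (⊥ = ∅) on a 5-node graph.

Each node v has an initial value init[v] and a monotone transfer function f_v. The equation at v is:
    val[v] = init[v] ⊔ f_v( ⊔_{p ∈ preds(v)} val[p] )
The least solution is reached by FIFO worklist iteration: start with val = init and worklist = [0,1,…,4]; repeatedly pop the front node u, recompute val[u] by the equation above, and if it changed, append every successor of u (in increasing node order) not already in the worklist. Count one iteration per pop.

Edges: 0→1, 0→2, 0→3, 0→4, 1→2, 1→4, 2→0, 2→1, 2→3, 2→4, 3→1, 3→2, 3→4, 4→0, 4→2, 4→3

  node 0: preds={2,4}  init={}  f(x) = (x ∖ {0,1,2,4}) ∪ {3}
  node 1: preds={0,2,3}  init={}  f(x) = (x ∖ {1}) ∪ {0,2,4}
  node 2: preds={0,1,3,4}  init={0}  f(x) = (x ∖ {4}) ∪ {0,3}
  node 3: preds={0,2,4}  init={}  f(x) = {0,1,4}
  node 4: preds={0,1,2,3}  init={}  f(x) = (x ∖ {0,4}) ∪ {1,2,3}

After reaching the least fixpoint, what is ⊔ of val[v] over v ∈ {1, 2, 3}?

Iteration log — 12 steps:
  step 1. node 0  ⊔preds={0}  new={3}  old={}  +wl: 
  step 2. node 1  ⊔preds={0,3}  new={0,2,3,4}  old={}  +wl: 
  step 3. node 2  ⊔preds={0,2,3,4}  new={0,2,3}  old={0}  +wl: 0,1
  step 4. node 3  ⊔preds={0,2,3}  new={0,1,4}  old={}  +wl: 2
  step 5. node 4  ⊔preds={0,1,2,3,4}  new={1,2,3}  old={}  +wl: 3
  step 6. node 0  ⊔preds={0,1,2,3}  new={3}  stable
  step 7. node 1  ⊔preds={0,1,2,3,4}  new={0,2,3,4}  stable
  step 8. node 2  ⊔preds={0,1,2,3,4}  new={0,1,2,3}  old={0,2,3}  +wl: 0,1,4
  step 9. node 3  ⊔preds={0,1,2,3}  new={0,1,4}  stable
  step 10. node 0  ⊔preds={0,1,2,3}  new={3}  stable
  step 11. node 1  ⊔preds={0,1,2,3,4}  new={0,2,3,4}  stable
  step 12. node 4  ⊔preds={0,1,2,3,4}  new={1,2,3}  stable

Least fixpoint reached:
  node 0: {3}
  node 1: {0,2,3,4}
  node 2: {0,1,2,3}
  node 3: {0,1,4}
  node 4: {1,2,3}

{0,1,2,3,4}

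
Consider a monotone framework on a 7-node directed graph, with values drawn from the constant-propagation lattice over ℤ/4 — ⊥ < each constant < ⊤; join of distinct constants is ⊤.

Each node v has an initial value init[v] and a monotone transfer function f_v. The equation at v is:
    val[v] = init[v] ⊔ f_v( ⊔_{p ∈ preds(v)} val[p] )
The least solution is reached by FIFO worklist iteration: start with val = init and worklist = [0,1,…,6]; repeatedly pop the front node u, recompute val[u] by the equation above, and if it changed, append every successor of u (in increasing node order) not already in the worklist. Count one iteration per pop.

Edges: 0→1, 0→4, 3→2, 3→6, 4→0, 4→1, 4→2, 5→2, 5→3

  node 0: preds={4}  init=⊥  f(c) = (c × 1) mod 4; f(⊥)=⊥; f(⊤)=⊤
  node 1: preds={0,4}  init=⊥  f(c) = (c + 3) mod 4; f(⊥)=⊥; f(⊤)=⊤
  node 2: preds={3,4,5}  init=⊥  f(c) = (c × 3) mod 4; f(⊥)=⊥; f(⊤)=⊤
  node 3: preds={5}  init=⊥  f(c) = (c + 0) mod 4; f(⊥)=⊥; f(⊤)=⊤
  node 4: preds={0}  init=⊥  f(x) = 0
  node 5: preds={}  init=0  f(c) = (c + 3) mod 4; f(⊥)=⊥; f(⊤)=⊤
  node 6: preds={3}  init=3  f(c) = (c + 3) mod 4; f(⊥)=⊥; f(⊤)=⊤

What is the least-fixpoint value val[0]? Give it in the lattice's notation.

0

Worklist (11 pops):
  #1 pop 0: in=⊥ → ⊥ (no change)
  #2 pop 1: in=⊥ → ⊥ (no change)
  #3 pop 2: in=0 → 0 (was ⊥); enqueue []
  #4 pop 3: in=0 → 0 (was ⊥); enqueue [2]
  #5 pop 4: in=⊥ → 0 (was ⊥); enqueue [0,1]
  #6 pop 5: in=⊥ → 0 (no change)
  #7 pop 6: in=0 → 3 (no change)
  #8 pop 2: in=0 → 0 (no change)
  #9 pop 0: in=0 → 0 (was ⊥); enqueue [4]
  #10 pop 1: in=0 → 3 (was ⊥); enqueue []
  #11 pop 4: in=0 → 0 (no change)

Fixpoint:
  val[0] = 0
  val[1] = 3
  val[2] = 0
  val[3] = 0
  val[4] = 0
  val[5] = 0
  val[6] = 3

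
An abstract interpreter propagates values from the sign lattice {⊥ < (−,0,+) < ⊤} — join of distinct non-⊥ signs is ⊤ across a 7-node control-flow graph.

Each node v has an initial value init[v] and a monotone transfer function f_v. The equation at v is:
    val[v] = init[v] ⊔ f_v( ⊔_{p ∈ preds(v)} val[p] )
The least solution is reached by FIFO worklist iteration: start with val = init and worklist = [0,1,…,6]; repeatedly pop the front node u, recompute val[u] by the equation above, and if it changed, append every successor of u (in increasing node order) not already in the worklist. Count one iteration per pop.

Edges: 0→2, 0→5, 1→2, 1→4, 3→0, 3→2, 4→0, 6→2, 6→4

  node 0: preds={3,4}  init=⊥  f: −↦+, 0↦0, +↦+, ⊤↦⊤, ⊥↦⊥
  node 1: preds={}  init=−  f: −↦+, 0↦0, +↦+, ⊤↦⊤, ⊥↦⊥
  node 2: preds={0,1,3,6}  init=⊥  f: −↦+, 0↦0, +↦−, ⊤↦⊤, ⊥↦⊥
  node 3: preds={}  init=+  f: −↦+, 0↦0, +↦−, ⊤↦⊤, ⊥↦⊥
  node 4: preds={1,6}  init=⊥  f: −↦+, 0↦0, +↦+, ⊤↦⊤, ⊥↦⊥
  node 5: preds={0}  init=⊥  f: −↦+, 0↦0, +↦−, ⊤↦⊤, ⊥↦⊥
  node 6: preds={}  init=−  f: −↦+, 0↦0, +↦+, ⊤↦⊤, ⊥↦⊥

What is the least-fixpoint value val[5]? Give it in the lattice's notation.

−

Trace (8 dequeues):
  [1] u=0 | in + | out + | prev ⊥ | push {}
  [2] u=1 | in ⊥ | out − | ==
  [3] u=2 | in ⊤ | out ⊤ | prev ⊥ | push {}
  [4] u=3 | in ⊥ | out + | ==
  [5] u=4 | in − | out + | prev ⊥ | push {0}
  [6] u=5 | in + | out − | prev ⊥ | push {}
  [7] u=6 | in ⊥ | out − | ==
  [8] u=0 | in + | out + | ==

Converged values:
  [0] +
  [1] −
  [2] ⊤
  [3] +
  [4] +
  [5] −
  [6] −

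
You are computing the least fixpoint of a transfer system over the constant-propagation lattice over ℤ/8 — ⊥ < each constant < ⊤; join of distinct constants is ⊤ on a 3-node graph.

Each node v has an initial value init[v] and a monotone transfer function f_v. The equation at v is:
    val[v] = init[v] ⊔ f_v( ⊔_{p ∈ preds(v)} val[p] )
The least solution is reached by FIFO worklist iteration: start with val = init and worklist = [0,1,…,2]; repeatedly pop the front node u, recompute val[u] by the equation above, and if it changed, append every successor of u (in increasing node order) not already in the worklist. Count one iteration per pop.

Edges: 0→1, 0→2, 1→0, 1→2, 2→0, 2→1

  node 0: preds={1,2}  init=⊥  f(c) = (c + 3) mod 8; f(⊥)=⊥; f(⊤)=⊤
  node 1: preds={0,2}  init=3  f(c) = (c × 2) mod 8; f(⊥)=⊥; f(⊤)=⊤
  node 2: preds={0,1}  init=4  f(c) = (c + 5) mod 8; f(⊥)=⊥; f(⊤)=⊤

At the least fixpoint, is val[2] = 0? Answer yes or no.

no

Worklist (5 pops):
  #1 pop 0: in=⊤ → ⊤ (was ⊥); enqueue []
  #2 pop 1: in=⊤ → ⊤ (was 3); enqueue [0]
  #3 pop 2: in=⊤ → ⊤ (was 4); enqueue [1]
  #4 pop 0: in=⊤ → ⊤ (no change)
  #5 pop 1: in=⊤ → ⊤ (no change)

Fixpoint:
  val[0] = ⊤
  val[1] = ⊤
  val[2] = ⊤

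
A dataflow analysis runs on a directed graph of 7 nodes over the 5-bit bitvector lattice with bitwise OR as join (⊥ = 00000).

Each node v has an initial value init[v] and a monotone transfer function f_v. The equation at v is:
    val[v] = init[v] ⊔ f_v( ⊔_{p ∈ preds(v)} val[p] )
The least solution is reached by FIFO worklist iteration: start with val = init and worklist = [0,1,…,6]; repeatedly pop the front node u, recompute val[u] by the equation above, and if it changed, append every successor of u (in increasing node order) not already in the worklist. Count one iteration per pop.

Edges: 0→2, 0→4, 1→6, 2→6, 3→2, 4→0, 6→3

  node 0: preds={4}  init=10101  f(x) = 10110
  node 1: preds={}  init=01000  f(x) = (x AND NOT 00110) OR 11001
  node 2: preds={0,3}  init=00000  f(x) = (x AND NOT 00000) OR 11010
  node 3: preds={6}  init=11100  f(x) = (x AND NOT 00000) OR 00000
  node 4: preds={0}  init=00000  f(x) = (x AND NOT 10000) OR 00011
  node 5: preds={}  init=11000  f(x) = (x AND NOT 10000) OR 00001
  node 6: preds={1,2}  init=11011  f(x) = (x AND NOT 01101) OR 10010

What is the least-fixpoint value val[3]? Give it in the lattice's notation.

Worklist (9 pops):
  #1 pop 0: in=00000 → 10111 (was 10101); enqueue []
  #2 pop 1: in=00000 → 11001 (was 01000); enqueue []
  #3 pop 2: in=11111 → 11111 (was 00000); enqueue []
  #4 pop 3: in=11011 → 11111 (was 11100); enqueue [2]
  #5 pop 4: in=10111 → 00111 (was 00000); enqueue [0]
  #6 pop 5: in=00000 → 11001 (was 11000); enqueue []
  #7 pop 6: in=11111 → 11011 (no change)
  #8 pop 2: in=11111 → 11111 (no change)
  #9 pop 0: in=00111 → 10111 (no change)

Fixpoint:
  val[0] = 10111
  val[1] = 11001
  val[2] = 11111
  val[3] = 11111
  val[4] = 00111
  val[5] = 11001
  val[6] = 11011

11111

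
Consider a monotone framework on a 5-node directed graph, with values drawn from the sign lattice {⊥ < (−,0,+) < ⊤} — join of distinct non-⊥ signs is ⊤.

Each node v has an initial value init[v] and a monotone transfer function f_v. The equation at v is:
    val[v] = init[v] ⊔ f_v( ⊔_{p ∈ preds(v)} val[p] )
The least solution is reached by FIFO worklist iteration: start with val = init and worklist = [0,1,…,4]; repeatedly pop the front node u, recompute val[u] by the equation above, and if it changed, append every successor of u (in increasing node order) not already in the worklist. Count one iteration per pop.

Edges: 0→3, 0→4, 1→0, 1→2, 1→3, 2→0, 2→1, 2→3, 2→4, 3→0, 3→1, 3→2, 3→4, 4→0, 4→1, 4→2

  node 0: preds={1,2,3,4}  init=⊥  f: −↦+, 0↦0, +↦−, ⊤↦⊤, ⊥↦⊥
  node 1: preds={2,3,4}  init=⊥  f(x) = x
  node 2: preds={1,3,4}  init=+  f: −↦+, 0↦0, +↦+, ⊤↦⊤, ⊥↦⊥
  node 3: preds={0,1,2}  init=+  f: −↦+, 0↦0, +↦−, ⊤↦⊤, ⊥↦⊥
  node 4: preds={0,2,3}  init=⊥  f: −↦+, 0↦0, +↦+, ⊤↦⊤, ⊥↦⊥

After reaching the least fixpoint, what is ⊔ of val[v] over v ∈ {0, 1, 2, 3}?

Iteration log — 12 steps:
  step 1. node 0  ⊔preds=+  new=−  old=⊥  +wl: 
  step 2. node 1  ⊔preds=+  new=+  old=⊥  +wl: 0
  step 3. node 2  ⊔preds=+  new=+  stable
  step 4. node 3  ⊔preds=⊤  new=⊤  old=+  +wl: 1,2
  step 5. node 4  ⊔preds=⊤  new=⊤  old=⊥  +wl: 
  step 6. node 0  ⊔preds=⊤  new=⊤  old=−  +wl: 3,4
  step 7. node 1  ⊔preds=⊤  new=⊤  old=+  +wl: 0
  step 8. node 2  ⊔preds=⊤  new=⊤  old=+  +wl: 1
  step 9. node 3  ⊔preds=⊤  new=⊤  stable
  step 10. node 4  ⊔preds=⊤  new=⊤  stable
  step 11. node 0  ⊔preds=⊤  new=⊤  stable
  step 12. node 1  ⊔preds=⊤  new=⊤  stable

Least fixpoint reached:
  node 0: ⊤
  node 1: ⊤
  node 2: ⊤
  node 3: ⊤
  node 4: ⊤

⊤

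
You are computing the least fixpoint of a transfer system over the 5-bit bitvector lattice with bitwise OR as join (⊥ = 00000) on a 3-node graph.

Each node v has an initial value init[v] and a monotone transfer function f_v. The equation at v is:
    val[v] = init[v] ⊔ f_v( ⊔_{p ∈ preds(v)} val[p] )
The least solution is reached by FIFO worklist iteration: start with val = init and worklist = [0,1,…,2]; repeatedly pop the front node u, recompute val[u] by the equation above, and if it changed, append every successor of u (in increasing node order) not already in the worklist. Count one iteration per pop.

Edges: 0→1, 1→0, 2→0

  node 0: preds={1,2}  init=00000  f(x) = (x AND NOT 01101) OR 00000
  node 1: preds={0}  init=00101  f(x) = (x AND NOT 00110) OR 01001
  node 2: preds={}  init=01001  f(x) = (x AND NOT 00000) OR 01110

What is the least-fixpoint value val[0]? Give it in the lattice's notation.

Trace (5 dequeues):
  [1] u=0 | in 01101 | out 00000 | ==
  [2] u=1 | in 00000 | out 01101 | prev 00101 | push {0}
  [3] u=2 | in 00000 | out 01111 | prev 01001 | push {}
  [4] u=0 | in 01111 | out 00010 | prev 00000 | push {1}
  [5] u=1 | in 00010 | out 01101 | ==

Converged values:
  [0] 00010
  [1] 01101
  [2] 01111

00010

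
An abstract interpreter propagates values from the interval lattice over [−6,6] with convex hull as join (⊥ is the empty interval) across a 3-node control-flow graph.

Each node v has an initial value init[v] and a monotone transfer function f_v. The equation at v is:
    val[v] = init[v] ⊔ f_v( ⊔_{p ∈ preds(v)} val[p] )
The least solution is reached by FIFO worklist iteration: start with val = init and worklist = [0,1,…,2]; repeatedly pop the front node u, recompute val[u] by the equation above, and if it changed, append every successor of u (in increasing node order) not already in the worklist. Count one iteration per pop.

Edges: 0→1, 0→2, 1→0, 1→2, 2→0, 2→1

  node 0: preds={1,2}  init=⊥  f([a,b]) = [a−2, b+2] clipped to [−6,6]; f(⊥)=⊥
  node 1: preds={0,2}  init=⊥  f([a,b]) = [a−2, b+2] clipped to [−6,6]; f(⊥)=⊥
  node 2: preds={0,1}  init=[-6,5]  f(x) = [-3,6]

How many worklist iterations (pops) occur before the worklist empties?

5

Worklist (5 pops):
  #1 pop 0: in=[-6,5] → [-6,6] (was ⊥); enqueue []
  #2 pop 1: in=[-6,6] → [-6,6] (was ⊥); enqueue [0]
  #3 pop 2: in=[-6,6] → [-6,6] (was [-6,5]); enqueue [1]
  #4 pop 0: in=[-6,6] → [-6,6] (no change)
  #5 pop 1: in=[-6,6] → [-6,6] (no change)

Fixpoint:
  val[0] = [-6,6]
  val[1] = [-6,6]
  val[2] = [-6,6]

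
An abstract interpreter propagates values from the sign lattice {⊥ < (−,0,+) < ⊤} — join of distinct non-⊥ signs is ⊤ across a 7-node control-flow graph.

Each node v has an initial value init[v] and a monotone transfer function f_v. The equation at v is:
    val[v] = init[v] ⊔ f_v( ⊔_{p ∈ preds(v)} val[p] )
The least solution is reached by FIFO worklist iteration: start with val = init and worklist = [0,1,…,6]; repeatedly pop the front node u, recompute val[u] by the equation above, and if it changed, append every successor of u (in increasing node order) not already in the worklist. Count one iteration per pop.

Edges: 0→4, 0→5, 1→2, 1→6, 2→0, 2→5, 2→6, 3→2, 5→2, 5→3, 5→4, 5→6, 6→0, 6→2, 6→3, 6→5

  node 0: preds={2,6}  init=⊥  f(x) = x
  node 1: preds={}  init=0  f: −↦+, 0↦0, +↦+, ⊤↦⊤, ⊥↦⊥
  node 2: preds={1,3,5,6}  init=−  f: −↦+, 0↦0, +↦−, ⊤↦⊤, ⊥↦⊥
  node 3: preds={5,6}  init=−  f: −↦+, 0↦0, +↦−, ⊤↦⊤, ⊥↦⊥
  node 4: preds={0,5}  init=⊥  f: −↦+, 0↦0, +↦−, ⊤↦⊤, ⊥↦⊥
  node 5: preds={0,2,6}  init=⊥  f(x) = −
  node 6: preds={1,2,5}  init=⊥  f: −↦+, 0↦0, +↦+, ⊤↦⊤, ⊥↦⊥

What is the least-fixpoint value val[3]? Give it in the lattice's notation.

Iteration log — 13 steps:
  step 1. node 0  ⊔preds=−  new=−  old=⊥  +wl: 
  step 2. node 1  ⊔preds=⊥  new=0  stable
  step 3. node 2  ⊔preds=⊤  new=⊤  old=−  +wl: 0
  step 4. node 3  ⊔preds=⊥  new=−  stable
  step 5. node 4  ⊔preds=−  new=+  old=⊥  +wl: 
  step 6. node 5  ⊔preds=⊤  new=−  old=⊥  +wl: 2,3,4
  step 7. node 6  ⊔preds=⊤  new=⊤  old=⊥  +wl: 5
  step 8. node 0  ⊔preds=⊤  new=⊤  old=−  +wl: 
  step 9. node 2  ⊔preds=⊤  new=⊤  stable
  step 10. node 3  ⊔preds=⊤  new=⊤  old=−  +wl: 2
  step 11. node 4  ⊔preds=⊤  new=⊤  old=+  +wl: 
  step 12. node 5  ⊔preds=⊤  new=−  stable
  step 13. node 2  ⊔preds=⊤  new=⊤  stable

Least fixpoint reached:
  node 0: ⊤
  node 1: 0
  node 2: ⊤
  node 3: ⊤
  node 4: ⊤
  node 5: −
  node 6: ⊤

⊤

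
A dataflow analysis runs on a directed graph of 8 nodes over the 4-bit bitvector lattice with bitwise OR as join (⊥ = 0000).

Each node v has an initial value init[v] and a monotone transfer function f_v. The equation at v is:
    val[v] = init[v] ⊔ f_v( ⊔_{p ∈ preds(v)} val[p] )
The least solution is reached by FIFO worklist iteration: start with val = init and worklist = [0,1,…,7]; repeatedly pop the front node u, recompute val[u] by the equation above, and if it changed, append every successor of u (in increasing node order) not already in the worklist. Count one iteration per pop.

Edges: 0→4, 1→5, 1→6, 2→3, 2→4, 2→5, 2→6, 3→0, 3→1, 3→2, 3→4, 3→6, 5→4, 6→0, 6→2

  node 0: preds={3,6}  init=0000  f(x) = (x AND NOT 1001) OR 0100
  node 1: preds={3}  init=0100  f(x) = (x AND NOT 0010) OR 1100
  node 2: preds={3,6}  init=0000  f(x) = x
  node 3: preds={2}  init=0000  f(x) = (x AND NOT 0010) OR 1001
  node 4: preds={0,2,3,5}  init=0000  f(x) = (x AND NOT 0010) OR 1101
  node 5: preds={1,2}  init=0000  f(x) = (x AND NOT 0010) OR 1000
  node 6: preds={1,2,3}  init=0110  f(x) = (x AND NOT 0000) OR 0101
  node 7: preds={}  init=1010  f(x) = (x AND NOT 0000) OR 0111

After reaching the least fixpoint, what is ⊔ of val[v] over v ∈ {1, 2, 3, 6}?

1111

Trace (16 dequeues):
  [1] u=0 | in 0110 | out 0110 | prev 0000 | push {}
  [2] u=1 | in 0000 | out 1100 | prev 0100 | push {}
  [3] u=2 | in 0110 | out 0110 | prev 0000 | push {}
  [4] u=3 | in 0110 | out 1101 | prev 0000 | push {0,1,2}
  [5] u=4 | in 1111 | out 1101 | prev 0000 | push {}
  [6] u=5 | in 1110 | out 1100 | prev 0000 | push {4}
  [7] u=6 | in 1111 | out 1111 | prev 0110 | push {}
  [8] u=7 | in 0000 | out 1111 | prev 1010 | push {}
  [9] u=0 | in 1111 | out 0110 | ==
  [10] u=1 | in 1101 | out 1101 | prev 1100 | push {5,6}
  [11] u=2 | in 1111 | out 1111 | prev 0110 | push {3}
  [12] u=4 | in 1111 | out 1101 | ==
  [13] u=5 | in 1111 | out 1101 | prev 1100 | push {4}
  [14] u=6 | in 1111 | out 1111 | ==
  [15] u=3 | in 1111 | out 1101 | ==
  [16] u=4 | in 1111 | out 1101 | ==

Converged values:
  [0] 0110
  [1] 1101
  [2] 1111
  [3] 1101
  [4] 1101
  [5] 1101
  [6] 1111
  [7] 1111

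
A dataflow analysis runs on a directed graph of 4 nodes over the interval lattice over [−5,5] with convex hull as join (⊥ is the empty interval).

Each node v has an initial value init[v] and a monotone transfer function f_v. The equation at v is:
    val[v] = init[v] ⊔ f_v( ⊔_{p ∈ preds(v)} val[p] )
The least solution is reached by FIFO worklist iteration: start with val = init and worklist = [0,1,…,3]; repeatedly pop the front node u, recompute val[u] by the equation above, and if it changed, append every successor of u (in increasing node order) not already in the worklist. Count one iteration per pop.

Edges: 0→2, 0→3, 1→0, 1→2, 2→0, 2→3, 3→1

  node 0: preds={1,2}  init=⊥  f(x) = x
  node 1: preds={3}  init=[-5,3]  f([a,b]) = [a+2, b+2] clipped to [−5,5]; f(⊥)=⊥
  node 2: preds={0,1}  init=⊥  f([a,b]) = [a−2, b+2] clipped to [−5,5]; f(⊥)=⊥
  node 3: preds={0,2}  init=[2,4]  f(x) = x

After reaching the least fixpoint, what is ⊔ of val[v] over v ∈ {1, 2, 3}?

Trace (8 dequeues):
  [1] u=0 | in [-5,3] | out [-5,3] | prev ⊥ | push {}
  [2] u=1 | in [2,4] | out [-5,5] | prev [-5,3] | push {0}
  [3] u=2 | in [-5,5] | out [-5,5] | prev ⊥ | push {}
  [4] u=3 | in [-5,5] | out [-5,5] | prev [2,4] | push {1}
  [5] u=0 | in [-5,5] | out [-5,5] | prev [-5,3] | push {2,3}
  [6] u=1 | in [-5,5] | out [-5,5] | ==
  [7] u=2 | in [-5,5] | out [-5,5] | ==
  [8] u=3 | in [-5,5] | out [-5,5] | ==

Converged values:
  [0] [-5,5]
  [1] [-5,5]
  [2] [-5,5]
  [3] [-5,5]

[-5,5]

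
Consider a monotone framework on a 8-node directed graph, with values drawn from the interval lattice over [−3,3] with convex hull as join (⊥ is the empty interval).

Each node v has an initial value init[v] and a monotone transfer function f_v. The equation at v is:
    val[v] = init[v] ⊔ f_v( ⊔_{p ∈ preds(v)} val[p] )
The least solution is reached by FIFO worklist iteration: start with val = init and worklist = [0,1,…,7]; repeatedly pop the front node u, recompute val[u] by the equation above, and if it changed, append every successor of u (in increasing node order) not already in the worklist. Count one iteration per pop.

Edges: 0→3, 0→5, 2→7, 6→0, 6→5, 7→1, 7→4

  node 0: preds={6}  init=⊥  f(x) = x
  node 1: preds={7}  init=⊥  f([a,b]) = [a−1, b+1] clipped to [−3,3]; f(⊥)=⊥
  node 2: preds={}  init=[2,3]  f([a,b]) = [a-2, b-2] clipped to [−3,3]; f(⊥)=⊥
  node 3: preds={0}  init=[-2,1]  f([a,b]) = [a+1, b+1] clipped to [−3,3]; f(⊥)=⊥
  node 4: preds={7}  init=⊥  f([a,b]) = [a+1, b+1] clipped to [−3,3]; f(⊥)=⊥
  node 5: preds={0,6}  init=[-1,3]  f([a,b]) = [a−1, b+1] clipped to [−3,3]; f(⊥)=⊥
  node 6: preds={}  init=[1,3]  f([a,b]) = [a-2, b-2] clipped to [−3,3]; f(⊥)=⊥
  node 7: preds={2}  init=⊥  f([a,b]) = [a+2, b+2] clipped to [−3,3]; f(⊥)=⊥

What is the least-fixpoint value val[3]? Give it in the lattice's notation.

[-2,3]

Worklist (10 pops):
  #1 pop 0: in=[1,3] → [1,3] (was ⊥); enqueue []
  #2 pop 1: in=⊥ → ⊥ (no change)
  #3 pop 2: in=⊥ → [2,3] (no change)
  #4 pop 3: in=[1,3] → [-2,3] (was [-2,1]); enqueue []
  #5 pop 4: in=⊥ → ⊥ (no change)
  #6 pop 5: in=[1,3] → [-1,3] (no change)
  #7 pop 6: in=⊥ → [1,3] (no change)
  #8 pop 7: in=[2,3] → [3,3] (was ⊥); enqueue [1,4]
  #9 pop 1: in=[3,3] → [2,3] (was ⊥); enqueue []
  #10 pop 4: in=[3,3] → [3,3] (was ⊥); enqueue []

Fixpoint:
  val[0] = [1,3]
  val[1] = [2,3]
  val[2] = [2,3]
  val[3] = [-2,3]
  val[4] = [3,3]
  val[5] = [-1,3]
  val[6] = [1,3]
  val[7] = [3,3]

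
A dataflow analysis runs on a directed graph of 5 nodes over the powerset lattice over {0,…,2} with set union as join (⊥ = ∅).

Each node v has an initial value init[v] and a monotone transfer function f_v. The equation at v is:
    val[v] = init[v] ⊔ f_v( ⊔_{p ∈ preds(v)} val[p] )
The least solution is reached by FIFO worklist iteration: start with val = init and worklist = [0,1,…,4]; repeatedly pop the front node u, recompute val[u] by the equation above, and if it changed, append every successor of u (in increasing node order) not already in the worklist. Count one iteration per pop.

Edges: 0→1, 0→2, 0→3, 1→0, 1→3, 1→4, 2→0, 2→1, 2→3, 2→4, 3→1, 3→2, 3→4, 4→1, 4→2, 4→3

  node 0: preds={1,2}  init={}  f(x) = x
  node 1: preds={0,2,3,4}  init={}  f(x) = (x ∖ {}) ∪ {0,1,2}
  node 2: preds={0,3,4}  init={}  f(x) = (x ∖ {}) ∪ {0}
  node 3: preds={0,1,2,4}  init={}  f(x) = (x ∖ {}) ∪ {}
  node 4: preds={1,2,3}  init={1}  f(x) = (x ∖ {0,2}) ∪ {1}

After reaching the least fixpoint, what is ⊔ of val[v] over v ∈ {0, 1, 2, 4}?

{0,1,2}

Trace (12 dequeues):
  [1] u=0 | in {} | out {} | ==
  [2] u=1 | in {1} | out {0,1,2} | prev {} | push {0}
  [3] u=2 | in {1} | out {0,1} | prev {} | push {1}
  [4] u=3 | in {0,1,2} | out {0,1,2} | prev {} | push {2}
  [5] u=4 | in {0,1,2} | out {1} | ==
  [6] u=0 | in {0,1,2} | out {0,1,2} | prev {} | push {3}
  [7] u=1 | in {0,1,2} | out {0,1,2} | ==
  [8] u=2 | in {0,1,2} | out {0,1,2} | prev {0,1} | push {0,1,4}
  [9] u=3 | in {0,1,2} | out {0,1,2} | ==
  [10] u=0 | in {0,1,2} | out {0,1,2} | ==
  [11] u=1 | in {0,1,2} | out {0,1,2} | ==
  [12] u=4 | in {0,1,2} | out {1} | ==

Converged values:
  [0] {0,1,2}
  [1] {0,1,2}
  [2] {0,1,2}
  [3] {0,1,2}
  [4] {1}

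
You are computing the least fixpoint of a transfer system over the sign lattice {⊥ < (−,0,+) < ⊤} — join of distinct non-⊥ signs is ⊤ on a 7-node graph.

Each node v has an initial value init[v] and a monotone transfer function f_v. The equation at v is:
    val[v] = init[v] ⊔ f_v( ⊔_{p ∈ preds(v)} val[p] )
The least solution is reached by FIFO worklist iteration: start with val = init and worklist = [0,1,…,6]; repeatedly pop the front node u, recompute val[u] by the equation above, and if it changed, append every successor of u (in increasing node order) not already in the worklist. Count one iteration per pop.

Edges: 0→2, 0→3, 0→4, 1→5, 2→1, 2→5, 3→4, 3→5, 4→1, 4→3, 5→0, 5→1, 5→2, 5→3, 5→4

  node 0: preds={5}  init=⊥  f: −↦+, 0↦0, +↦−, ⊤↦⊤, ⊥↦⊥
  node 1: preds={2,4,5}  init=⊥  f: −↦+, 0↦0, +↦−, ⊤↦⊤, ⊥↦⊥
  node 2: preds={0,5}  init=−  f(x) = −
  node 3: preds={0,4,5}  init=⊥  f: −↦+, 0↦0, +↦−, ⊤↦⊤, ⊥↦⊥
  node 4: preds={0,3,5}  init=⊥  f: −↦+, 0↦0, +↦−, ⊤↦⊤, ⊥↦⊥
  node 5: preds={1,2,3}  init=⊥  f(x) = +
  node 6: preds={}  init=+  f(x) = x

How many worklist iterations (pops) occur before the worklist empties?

Trace (15 dequeues):
  [1] u=0 | in ⊥ | out ⊥ | ==
  [2] u=1 | in − | out + | prev ⊥ | push {}
  [3] u=2 | in ⊥ | out − | ==
  [4] u=3 | in ⊥ | out ⊥ | ==
  [5] u=4 | in ⊥ | out ⊥ | ==
  [6] u=5 | in ⊤ | out + | prev ⊥ | push {0,1,2,3,4}
  [7] u=6 | in ⊥ | out + | ==
  [8] u=0 | in + | out − | prev ⊥ | push {}
  [9] u=1 | in ⊤ | out ⊤ | prev + | push {5}
  [10] u=2 | in ⊤ | out − | ==
  [11] u=3 | in ⊤ | out ⊤ | prev ⊥ | push {}
  [12] u=4 | in ⊤ | out ⊤ | prev ⊥ | push {1,3}
  [13] u=5 | in ⊤ | out + | ==
  [14] u=1 | in ⊤ | out ⊤ | ==
  [15] u=3 | in ⊤ | out ⊤ | ==

Converged values:
  [0] −
  [1] ⊤
  [2] −
  [3] ⊤
  [4] ⊤
  [5] +
  [6] +

15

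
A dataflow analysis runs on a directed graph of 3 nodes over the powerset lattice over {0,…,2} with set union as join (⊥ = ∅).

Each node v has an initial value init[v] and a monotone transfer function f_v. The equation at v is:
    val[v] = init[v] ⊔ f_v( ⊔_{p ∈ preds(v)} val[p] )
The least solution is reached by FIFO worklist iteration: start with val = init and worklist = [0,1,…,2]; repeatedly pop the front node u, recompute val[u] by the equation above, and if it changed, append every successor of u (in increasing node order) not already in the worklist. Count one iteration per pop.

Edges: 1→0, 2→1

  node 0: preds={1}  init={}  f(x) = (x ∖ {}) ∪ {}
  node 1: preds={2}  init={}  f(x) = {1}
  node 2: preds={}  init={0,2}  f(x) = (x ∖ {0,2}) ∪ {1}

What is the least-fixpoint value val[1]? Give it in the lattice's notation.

Worklist (5 pops):
  #1 pop 0: in={} → {} (no change)
  #2 pop 1: in={0,2} → {1} (was {}); enqueue [0]
  #3 pop 2: in={} → {0,1,2} (was {0,2}); enqueue [1]
  #4 pop 0: in={1} → {1} (was {}); enqueue []
  #5 pop 1: in={0,1,2} → {1} (no change)

Fixpoint:
  val[0] = {1}
  val[1] = {1}
  val[2] = {0,1,2}

{1}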